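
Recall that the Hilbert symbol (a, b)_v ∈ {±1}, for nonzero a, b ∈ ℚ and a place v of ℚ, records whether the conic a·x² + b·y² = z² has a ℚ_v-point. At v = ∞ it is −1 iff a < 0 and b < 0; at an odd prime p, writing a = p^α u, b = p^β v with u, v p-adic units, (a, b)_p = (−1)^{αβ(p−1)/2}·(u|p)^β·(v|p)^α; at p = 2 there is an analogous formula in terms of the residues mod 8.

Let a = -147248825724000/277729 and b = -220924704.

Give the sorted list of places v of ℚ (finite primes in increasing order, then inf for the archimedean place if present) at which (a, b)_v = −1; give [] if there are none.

(a, b) ≡ (-390, -114114) mod (ℚ^×)²; places V = {2, 3, 5, 7, 11, 13, 17, 19, 31, ∞}.
(a,b)_7: α=4, u≡1; β=1, v≡4 (mod 7); (1|7)=+1, (4|7)=+1; sign (−1)^0·+1^1·+1^4 = +1.
(a,b)_17: α=-2, u≡16; β=0, v≡3 (mod 17); (16|17)=+1, (3|17)=-1; sign (−1)^0·+1^0·-1^-2 = +1.
(a,b)_11: α=2, u≡2; β=3, v≡6 (mod 11); (2|11)=-1, (6|11)=-1; sign (−1)^0·-1^3·-1^2 = -1.
(a,b)_13: α=1, u≡1; β=1, v≡3 (mod 13); (1|13)=+1, (3|13)=+1; sign (−1)^0·+1^1·+1^1 = +1.
(a,b)_3: α=3, u≡2; β=1, v≡2 (mod 3); (2|3)=-1, (2|3)=-1; sign (−1)^1·-1^1·-1^3 = -1.
(a,b)_31: α=-2, u≡3; β=0, v≡20 (mod 31); (3|31)=-1, (20|31)=+1; sign (−1)^0·-1^0·+1^-2 = +1.
(a,b)_19: α=2, u≡6; β=1, v≡4 (mod 19); (6|19)=+1, (4|19)=+1; sign (−1)^0·+1^1·+1^2 = +1.
(a,b)_2: α=5, β=5; u≡5, v≡7 (mod 8); ε(u)ε(v)=0·1, αω(v)=5·0, βω(u)=5·1; sum ≡ 1  ⇒  -1.
(a,b)_5: α=3, u≡2; β=0, v≡1 (mod 5); (2|5)=-1, (1|5)=+1; sign (−1)^0·-1^0·+1^3 = +1.
(a,b)_∞: sgn(-390)=−, sgn(-114114)=−, so -1.
(-390, -114114 / ℚ) ramifies at {2, 3, 11, ∞}: a division algebra.

[2, 3, 11, inf]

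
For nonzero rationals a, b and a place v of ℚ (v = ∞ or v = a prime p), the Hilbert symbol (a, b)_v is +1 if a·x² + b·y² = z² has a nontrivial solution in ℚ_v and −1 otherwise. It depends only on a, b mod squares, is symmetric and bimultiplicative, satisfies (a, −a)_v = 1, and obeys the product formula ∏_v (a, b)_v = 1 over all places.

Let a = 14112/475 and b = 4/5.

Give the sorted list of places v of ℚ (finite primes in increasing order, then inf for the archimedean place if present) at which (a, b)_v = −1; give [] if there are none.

[2, 5]

(a, b) ≡ (38, 5) mod (ℚ^×)²; places V = {2, 3, 5, 7, 19, ∞}.
(a,b)_5: α=-2, u≡3; β=-1, v≡4 (mod 5); (3|5)=-1, (4|5)=+1; sign (−1)^0·-1^-1·+1^-2 = -1.
(a,b)_∞: sgn(38)=+, sgn(5)=+, so +1.
(a,b)_19: α=-1, u≡15; β=0, v≡16 (mod 19); (15|19)=-1, (16|19)=+1; sign (−1)^0·-1^0·+1^-1 = +1.
(a,b)_3: α=2, u≡2; β=0, v≡2 (mod 3); (2|3)=-1, (2|3)=-1; sign (−1)^0·-1^0·-1^2 = +1.
(a,b)_7: α=2, u≡6; β=0, v≡5 (mod 7); (6|7)=-1, (5|7)=-1; sign (−1)^0·-1^0·-1^2 = +1.
(a,b)_2: α=5, β=2; u≡3, v≡5 (mod 8); ε(u)ε(v)=1·0, αω(v)=5·1, βω(u)=2·1; sum ≡ 1  ⇒  -1.
(38, 5 / ℚ) ramifies at {2, 5}: a division algebra.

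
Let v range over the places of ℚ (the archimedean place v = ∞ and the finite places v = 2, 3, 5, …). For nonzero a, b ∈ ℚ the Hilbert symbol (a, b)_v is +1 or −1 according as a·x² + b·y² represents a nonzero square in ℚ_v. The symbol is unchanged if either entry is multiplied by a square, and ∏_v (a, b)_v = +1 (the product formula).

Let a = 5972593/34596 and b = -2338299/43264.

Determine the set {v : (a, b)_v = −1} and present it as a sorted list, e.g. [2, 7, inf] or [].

(a, b) ≡ (3553, -899) mod (ℚ^×)²; places V = {2, 3, 11, 13, 17, 19, 29, 31, 41, ∞}.
(a,b)_∞: sgn(3553)=+, sgn(-899)=−, so +1.
(a,b)_13: α=0, u≡1; β=-2, v≡7 (mod 13); (1|13)=+1, (7|13)=-1; sign (−1)^0·+1^-2·-1^0 = +1.
(a,b)_29: α=0, u≡15; β=1, v≡10 (mod 29); (15|29)=-1, (10|29)=-1; sign (−1)^0·-1^1·-1^0 = -1.
(a,b)_3: α=-2, u≡1; β=2, v≡1 (mod 3); (1|3)=+1, (1|3)=+1; sign (−1)^0·+1^2·+1^-2 = +1.
(a,b)_2: α=-2, β=-8; u≡1, v≡5 (mod 8); ε(u)ε(v)=0·0, αω(v)=-2·1, βω(u)=-8·0; sum ≡ 0  ⇒  +1.
(a,b)_41: α=2, u≡12; β=0, v≡6 (mod 41); (12|41)=-1, (6|41)=-1; sign (−1)^0·-1^0·-1^2 = +1.
(a,b)_31: α=-2, u≡8; β=1, v≡16 (mod 31); (8|31)=+1, (16|31)=+1; sign (−1)^0·+1^1·+1^-2 = +1.
(a,b)_11: α=1, u≡3; β=0, v≡4 (mod 11); (3|11)=+1, (4|11)=+1; sign (−1)^0·+1^0·+1^1 = +1.
(a,b)_19: α=1, u≡9; β=0, v≡12 (mod 19); (9|19)=+1, (12|19)=-1; sign (−1)^0·+1^0·-1^1 = -1.
(a,b)_17: α=1, u≡7; β=2, v≡16 (mod 17); (7|17)=-1, (16|17)=+1; sign (−1)^0·-1^2·+1^1 = +1.
|Ram(3553, -899)| = 2, even; anisotropic at {19, 29}.

[19, 29]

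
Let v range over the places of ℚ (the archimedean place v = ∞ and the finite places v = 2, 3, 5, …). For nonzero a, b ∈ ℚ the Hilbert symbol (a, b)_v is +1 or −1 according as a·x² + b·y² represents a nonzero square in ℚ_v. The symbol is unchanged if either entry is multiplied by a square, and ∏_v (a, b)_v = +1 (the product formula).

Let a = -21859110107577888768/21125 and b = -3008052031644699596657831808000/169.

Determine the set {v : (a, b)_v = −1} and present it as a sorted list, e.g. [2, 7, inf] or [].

Mod squares: a ≡ -66215, b ≡ -1662595. Check v ∈ {∞, 2, 3, 5, 7, 11, 13, 17, 19, 37, 41, 43}.
v=11: a=11^0·(≡3), b=11^1·(≡10) mod 11; (3|11)=+1, (10|11)=-1; (−1)^{0·1·5}·(+1)^1·(-1)^0 = +1.
v=3: a=3^2·(≡1), b=3^2·(≡2) mod 3; (1|3)=+1, (2|3)=-1; (−1)^{2·2·1}·(+1)^2·(-1)^2 = +1.
v=19: a=19^3·(≡4), b=19^5·(≡11) mod 19; (4|19)=+1, (11|19)=+1; (−1)^{3·5·9}·(+1)^5·(+1)^3 = -1.
v=43: a=43^2·(≡22), b=43^3·(≡14) mod 43; (22|43)=-1, (14|43)=+1; (−1)^{2·3·21}·(-1)^3·(+1)^2 = -1.
v=17: a=17^1·(≡4), b=17^2·(≡6) mod 17; (4|17)=+1, (6|17)=-1; (−1)^{1·2·8}·(+1)^2·(-1)^1 = -1.
v=41: a=41^1·(≡10), b=41^2·(≡1) mod 41; (10|41)=+1, (1|41)=+1; (−1)^{1·2·20}·(+1)^2·(+1)^1 = +1.
v=∞: -66215 < 0 and -1662595 < 0  ⇒  (a,b)_∞ = -1.
v=13: a=13^-2·(≡5), b=13^-2·(≡12) mod 13; (5|13)=-1, (12|13)=+1; (−1)^{-2·-2·6}·(-1)^-2·(+1)^-2 = +1.
v=2: v_2(a)=12, v_2(b)=10; units ≡ 1, 5 (mod 8); ε·ε+αω+βω = 0·0+12·1+10·0 ≡ 0  ⇒  (a,b)_2 = +1.
v=5: a=5^-3·(≡3), b=5^3·(≡4) mod 5; (3|5)=-1, (4|5)=+1; (−1)^{-3·3·2}·(-1)^3·(+1)^-3 = -1.
v=7: a=7^2·(≡3), b=7^2·(≡5) mod 7; (3|7)=-1, (5|7)=-1; (−1)^{2·2·3}·(-1)^2·(-1)^2 = +1.
v=37: a=37^2·(≡17), b=37^3·(≡6) mod 37; (17|37)=-1, (6|37)=-1; (−1)^{2·3·18}·(-1)^3·(-1)^2 = -1.
|Ram(-66215, -1662595)| = 6, even; anisotropic at {5, 17, 19, 37, 43, ∞}.

[5, 17, 19, 37, 43, inf]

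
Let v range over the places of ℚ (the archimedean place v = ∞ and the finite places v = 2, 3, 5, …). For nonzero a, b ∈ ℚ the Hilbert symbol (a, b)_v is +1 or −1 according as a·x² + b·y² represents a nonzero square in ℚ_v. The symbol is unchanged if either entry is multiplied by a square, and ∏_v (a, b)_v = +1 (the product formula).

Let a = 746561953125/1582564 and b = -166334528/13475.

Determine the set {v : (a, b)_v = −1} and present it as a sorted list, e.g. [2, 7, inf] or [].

[5, 11, 17, 19]

Mod squares: a ≡ 5308885, b ≡ -187. Check v ∈ {∞, 2, 3, 5, 7, 11, 17, 19, 23, 29, 37, 41, 47}.
v=23: a=23^0·(≡2), b=23^2·(≡15) mod 23; (2|23)=+1, (15|23)=-1; (−1)^{0·2·11}·(+1)^2·(-1)^0 = +1.
v=2: v_2(a)=-2, v_2(b)=6; units ≡ 5, 5 (mod 8); ε·ε+αω+βω = 0·0+-2·1+6·1 ≡ 0  ⇒  (a,b)_2 = +1.
v=3: a=3^2·(≡1), b=3^0·(≡2) mod 3; (1|3)=+1, (2|3)=-1; (−1)^{2·0·1}·(+1)^0·(-1)^2 = +1.
v=7: a=7^0·(≡4), b=7^-2·(≡2) mod 7; (4|7)=+1, (2|7)=+1; (−1)^{0·-2·3}·(+1)^-2·(+1)^0 = +1.
v=29: a=29^1·(≡2), b=29^0·(≡4) mod 29; (2|29)=-1, (4|29)=+1; (−1)^{1·0·14}·(-1)^0·(+1)^1 = +1.
v=47: a=47^1·(≡4), b=47^0·(≡42) mod 47; (4|47)=+1, (42|47)=+1; (−1)^{1·0·23}·(+1)^0·(+1)^1 = +1.
v=37: a=37^-2·(≡6), b=37^0·(≡17) mod 37; (6|37)=-1, (17|37)=-1; (−1)^{-2·0·18}·(-1)^0·(-1)^-2 = +1.
v=11: a=11^0·(≡2), b=11^-1·(≡9) mod 11; (2|11)=-1, (9|11)=+1; (−1)^{0·-1·5}·(-1)^-1·(+1)^0 = -1.
v=41: a=41^1·(≡34), b=41^0·(≡5) mod 41; (34|41)=-1, (5|41)=+1; (−1)^{1·0·20}·(-1)^0·(+1)^1 = +1.
v=17: a=17^-2·(≡3), b=17^3·(≡10) mod 17; (3|17)=-1, (10|17)=-1; (−1)^{-2·3·8}·(-1)^3·(-1)^-2 = -1.
v=19: a=19^1·(≡17), b=19^0·(≡15) mod 19; (17|19)=+1, (15|19)=-1; (−1)^{1·0·9}·(+1)^0·(-1)^1 = -1.
v=∞: 5308885 > 0 and -187 < 0  ⇒  (a,b)_∞ = +1.
v=5: a=5^7·(≡2), b=5^-2·(≡3) mod 5; (2|5)=-1, (3|5)=-1; (−1)^{7·-2·2}·(-1)^-2·(-1)^7 = -1.
|Ram(5308885, -187)| = 4, even; anisotropic at {5, 11, 17, 19}.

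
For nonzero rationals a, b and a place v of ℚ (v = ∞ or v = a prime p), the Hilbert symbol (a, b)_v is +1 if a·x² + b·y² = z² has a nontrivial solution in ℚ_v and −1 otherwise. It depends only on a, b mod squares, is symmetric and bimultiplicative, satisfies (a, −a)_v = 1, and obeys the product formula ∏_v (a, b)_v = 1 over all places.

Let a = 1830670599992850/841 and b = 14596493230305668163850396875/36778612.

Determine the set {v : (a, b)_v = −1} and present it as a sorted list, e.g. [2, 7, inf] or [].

Mod squares: a ≡ 90706, b ≡ 18655. Check v ∈ {∞, 2, 3, 5, 7, 11, 13, 19, 29, 31, 41}.
v=∞: 90706 > 0 and 18655 > 0  ⇒  (a,b)_∞ = +1.
v=5: a=5^2·(≡4), b=5^5·(≡1) mod 5; (4|5)=+1, (1|5)=+1; (−1)^{2·5·2}·(+1)^5·(+1)^2 = +1.
v=11: a=11^3·(≡8), b=11^6·(≡10) mod 11; (8|11)=-1, (10|11)=-1; (−1)^{3·6·5}·(-1)^6·(-1)^3 = -1.
v=7: a=7^3·(≡4), b=7^5·(≡5) mod 7; (4|7)=+1, (5|7)=-1; (−1)^{3·5·3}·(+1)^5·(-1)^3 = +1.
v=29: a=29^-2·(≡16), b=29^-4·(≡21) mod 29; (16|29)=+1, (21|29)=-1; (−1)^{-2·-4·14}·(+1)^-4·(-1)^-2 = +1.
v=31: a=31^1·(≡6), b=31^2·(≡13) mod 31; (6|31)=-1, (13|31)=-1; (−1)^{1·2·15}·(-1)^2·(-1)^1 = -1.
v=2: v_2(a)=1, v_2(b)=-2; units ≡ 1, 7 (mod 8); ε·ε+αω+βω = 0·1+1·0+-2·0 ≡ 0  ⇒  (a,b)_2 = +1.
v=13: a=13^0·(≡2), b=13^-1·(≡11) mod 13; (2|13)=-1, (11|13)=-1; (−1)^{0·-1·6}·(-1)^-1·(-1)^0 = -1.
v=19: a=19^1·(≡4), b=19^2·(≡17) mod 19; (4|19)=+1, (17|19)=+1; (−1)^{1·2·9}·(+1)^2·(+1)^1 = +1.
v=41: a=41^2·(≡7), b=41^3·(≡39) mod 41; (7|41)=-1, (39|41)=+1; (−1)^{2·3·20}·(-1)^3·(+1)^2 = -1.
v=3: a=3^4·(≡1), b=3^8·(≡1) mod 3; (1|3)=+1, (1|3)=+1; (−1)^{4·8·1}·(+1)^8·(+1)^4 = +1.
(90706, 18655 / ℚ) ramifies at {11, 13, 31, 41}: a division algebra.

[11, 13, 31, 41]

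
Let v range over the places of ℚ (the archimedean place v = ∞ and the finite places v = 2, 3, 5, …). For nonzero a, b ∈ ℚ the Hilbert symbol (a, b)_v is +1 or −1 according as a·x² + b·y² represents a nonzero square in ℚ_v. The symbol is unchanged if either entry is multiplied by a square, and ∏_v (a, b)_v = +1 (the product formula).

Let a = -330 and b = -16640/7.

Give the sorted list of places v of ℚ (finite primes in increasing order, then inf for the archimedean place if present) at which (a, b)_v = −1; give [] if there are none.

[7, 11, 13, inf]

Mod squares: a ≡ -330, b ≡ -455. Check v ∈ {∞, 2, 3, 5, 7, 11, 13}.
v=3: a=3^1·(≡1), b=3^0·(≡1) mod 3; (1|3)=+1, (1|3)=+1; (−1)^{1·0·1}·(+1)^0·(+1)^1 = +1.
v=2: v_2(a)=1, v_2(b)=8; units ≡ 3, 1 (mod 8); ε·ε+αω+βω = 1·0+1·0+8·1 ≡ 0  ⇒  (a,b)_2 = +1.
v=∞: -330 < 0 and -455 < 0  ⇒  (a,b)_∞ = -1.
v=11: a=11^1·(≡3), b=11^0·(≡2) mod 11; (3|11)=+1, (2|11)=-1; (−1)^{1·0·5}·(+1)^0·(-1)^1 = -1.
v=7: a=7^0·(≡6), b=7^-1·(≡6) mod 7; (6|7)=-1, (6|7)=-1; (−1)^{0·-1·3}·(-1)^-1·(-1)^0 = -1.
v=5: a=5^1·(≡4), b=5^1·(≡1) mod 5; (4|5)=+1, (1|5)=+1; (−1)^{1·1·2}·(+1)^1·(+1)^1 = +1.
v=13: a=13^0·(≡8), b=13^1·(≡1) mod 13; (8|13)=-1, (1|13)=+1; (−1)^{0·1·6}·(-1)^1·(+1)^0 = -1.
Ram(-330, -455) = {7, 11, 13, ∞}; no ℚ_7-point on the conic.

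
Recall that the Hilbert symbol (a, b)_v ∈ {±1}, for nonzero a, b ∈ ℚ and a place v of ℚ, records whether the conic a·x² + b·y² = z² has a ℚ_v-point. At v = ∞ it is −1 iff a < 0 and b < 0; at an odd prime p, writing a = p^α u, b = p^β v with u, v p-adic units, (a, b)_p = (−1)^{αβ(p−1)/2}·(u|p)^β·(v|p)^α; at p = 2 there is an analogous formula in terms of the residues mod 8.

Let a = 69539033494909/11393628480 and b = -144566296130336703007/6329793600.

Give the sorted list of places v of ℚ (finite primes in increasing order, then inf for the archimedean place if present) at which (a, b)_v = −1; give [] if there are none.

Mod squares: a ≡ 30305, b ≡ -7. Check v ∈ {∞, 2, 3, 5, 7, 11, 13, 17, 19, 29, 43, 47, 53}.
v=5: a=5^-1·(≡4), b=5^-2·(≡2) mod 5; (4|5)=+1, (2|5)=-1; (−1)^{-1·-2·2}·(+1)^-2·(-1)^-1 = -1.
v=13: a=13^-2·(≡11), b=13^-2·(≡2) mod 13; (11|13)=-1, (2|13)=-1; (−1)^{-2·-2·6}·(-1)^-2·(-1)^-2 = +1.
v=2: v_2(a)=-6, v_2(b)=-6; units ≡ 1, 1 (mod 8); ε·ε+αω+βω = 0·0+-6·0+-6·0 ≡ 0  ⇒  (a,b)_2 = +1.
v=53: a=53^2·(≡40), b=53^2·(≡38) mod 53; (40|53)=+1, (38|53)=+1; (−1)^{2·2·26}·(+1)^2·(+1)^2 = +1.
v=17: a=17^-2·(≡10), b=17^-2·(≡7) mod 17; (10|17)=-1, (7|17)=-1; (−1)^{-2·-2·8}·(-1)^-2·(-1)^-2 = +1.
v=43: a=43^2·(≡30), b=43^2·(≡21) mod 43; (30|43)=-1, (21|43)=+1; (−1)^{2·2·21}·(-1)^2·(+1)^2 = +1.
v=19: a=19^1·(≡13), b=19^2·(≡10) mod 19; (13|19)=-1, (10|19)=-1; (−1)^{1·2·9}·(-1)^2·(-1)^1 = -1.
v=7: a=7^0·(≡2), b=7^3·(≡5) mod 7; (2|7)=+1, (5|7)=-1; (−1)^{0·3·3}·(+1)^3·(-1)^0 = +1.
v=47: a=47^2·(≡32), b=47^2·(≡43) mod 47; (32|47)=+1, (43|47)=-1; (−1)^{2·2·23}·(+1)^2·(-1)^2 = +1.
v=∞: 30305 > 0 and -7 < 0  ⇒  (a,b)_∞ = +1.
v=11: a=11^1·(≡1), b=11^2·(≡3) mod 11; (1|11)=+1, (3|11)=+1; (−1)^{1·2·5}·(+1)^2·(+1)^1 = +1.
v=3: a=3^-6·(≡2), b=3^-4·(≡2) mod 3; (2|3)=-1, (2|3)=-1; (−1)^{-6·-4·1}·(-1)^-4·(-1)^-6 = +1.
v=29: a=29^1·(≡13), b=29^2·(≡6) mod 29; (13|29)=+1, (6|29)=+1; (−1)^{1·2·14}·(+1)^2·(+1)^1 = +1.
Ram(30305, -7) = {5, 19}; no ℚ_5-point on the conic.

[5, 19]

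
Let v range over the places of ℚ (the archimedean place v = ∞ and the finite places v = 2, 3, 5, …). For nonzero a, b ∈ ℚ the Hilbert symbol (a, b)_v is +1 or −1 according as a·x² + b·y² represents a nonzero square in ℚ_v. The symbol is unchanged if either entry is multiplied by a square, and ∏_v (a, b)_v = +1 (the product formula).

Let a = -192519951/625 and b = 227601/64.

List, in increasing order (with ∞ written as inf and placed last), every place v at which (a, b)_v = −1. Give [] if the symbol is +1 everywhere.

Mod squares: a ≡ -666159, b ≡ 209. Check v ∈ {∞, 2, 3, 5, 11, 13, 17, 19, 29, 31}.
v=17: a=17^2·(≡12), b=17^0·(≡3) mod 17; (12|17)=-1, (3|17)=-1; (−1)^{2·0·8}·(-1)^0·(-1)^2 = +1.
v=13: a=13^1·(≡9), b=13^0·(≡3) mod 13; (9|13)=+1, (3|13)=+1; (−1)^{1·0·6}·(+1)^0·(+1)^1 = +1.
v=11: a=11^0·(≡4), b=11^3·(≡8) mod 11; (4|11)=+1, (8|11)=-1; (−1)^{0·3·5}·(+1)^3·(-1)^0 = +1.
v=3: a=3^1·(≡1), b=3^2·(≡2) mod 3; (1|3)=+1, (2|3)=-1; (−1)^{1·2·1}·(+1)^2·(-1)^1 = -1.
v=5: a=5^-4·(≡4), b=5^0·(≡4) mod 5; (4|5)=+1, (4|5)=+1; (−1)^{-4·0·2}·(+1)^0·(+1)^-4 = +1.
v=2: v_2(a)=0, v_2(b)=-6; units ≡ 1, 1 (mod 8); ε·ε+αω+βω = 0·0+0·0+-6·0 ≡ 0  ⇒  (a,b)_2 = +1.
v=31: a=31^1·(≡19), b=31^0·(≡15) mod 31; (19|31)=+1, (15|31)=-1; (−1)^{1·0·15}·(+1)^0·(-1)^1 = -1.
v=∞: -666159 < 0 and 209 > 0  ⇒  (a,b)_∞ = +1.
v=29: a=29^1·(≡2), b=29^0·(≡16) mod 29; (2|29)=-1, (16|29)=+1; (−1)^{1·0·14}·(-1)^0·(+1)^1 = +1.
v=19: a=19^1·(≡12), b=19^1·(≡4) mod 19; (12|19)=-1, (4|19)=+1; (−1)^{1·1·9}·(-1)^1·(+1)^1 = +1.
(-666159, 209 / ℚ) ramifies at {3, 31}: a division algebra.

[3, 31]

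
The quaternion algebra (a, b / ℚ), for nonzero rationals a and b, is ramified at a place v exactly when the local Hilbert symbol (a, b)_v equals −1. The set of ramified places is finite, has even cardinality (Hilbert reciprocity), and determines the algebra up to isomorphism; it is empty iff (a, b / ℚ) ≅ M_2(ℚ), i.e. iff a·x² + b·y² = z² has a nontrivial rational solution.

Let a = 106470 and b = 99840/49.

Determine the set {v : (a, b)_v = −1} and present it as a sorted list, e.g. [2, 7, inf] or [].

[2, 5, 7, 13]

Mod squares: a ≡ 70, b ≡ 390. Check v ∈ {∞, 2, 3, 5, 7, 13}.
v=5: a=5^1·(≡4), b=5^1·(≡2) mod 5; (4|5)=+1, (2|5)=-1; (−1)^{1·1·2}·(+1)^1·(-1)^1 = -1.
v=13: a=13^2·(≡6), b=13^1·(≡1) mod 13; (6|13)=-1, (1|13)=+1; (−1)^{2·1·6}·(-1)^1·(+1)^2 = -1.
v=∞: 70 > 0 and 390 > 0  ⇒  (a,b)_∞ = +1.
v=2: v_2(a)=1, v_2(b)=9; units ≡ 3, 3 (mod 8); ε·ε+αω+βω = 1·1+1·1+9·1 ≡ 1  ⇒  (a,b)_2 = -1.
v=3: a=3^2·(≡1), b=3^1·(≡1) mod 3; (1|3)=+1, (1|3)=+1; (−1)^{2·1·1}·(+1)^1·(+1)^2 = +1.
v=7: a=7^1·(≡6), b=7^-2·(≡6) mod 7; (6|7)=-1, (6|7)=-1; (−1)^{1·-2·3}·(-1)^-2·(-1)^1 = -1.
Ram(70, 390) = {2, 5, 7, 13}; no ℚ_2-point on the conic.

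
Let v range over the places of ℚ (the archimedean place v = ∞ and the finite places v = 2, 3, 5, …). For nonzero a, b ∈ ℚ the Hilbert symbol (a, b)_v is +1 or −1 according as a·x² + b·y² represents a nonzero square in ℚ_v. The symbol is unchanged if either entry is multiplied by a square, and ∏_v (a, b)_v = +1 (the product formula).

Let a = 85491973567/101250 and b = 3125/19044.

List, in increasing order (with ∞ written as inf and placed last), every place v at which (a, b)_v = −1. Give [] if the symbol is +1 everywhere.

(a, b) ≡ (46046, 5) mod (ℚ^×)²; places V = {2, 3, 5, 7, 11, 13, 23, 41, 47, ∞}.
(a,b)_13: α=1, u≡11; β=0, v≡8 (mod 13); (11|13)=-1, (8|13)=-1; sign (−1)^0·-1^0·-1^1 = -1.
(a,b)_11: α=1, u≡2; β=0, v≡4 (mod 11); (2|11)=-1, (4|11)=+1; sign (−1)^0·-1^0·+1^1 = +1.
(a,b)_7: α=1, u≡5; β=0, v≡6 (mod 7); (5|7)=-1, (6|7)=-1; sign (−1)^0·-1^0·-1^1 = -1.
(a,b)_2: α=-1, β=-2; u≡7, v≡5 (mod 8); ε(u)ε(v)=1·0, αω(v)=-1·1, βω(u)=-2·0; sum ≡ 1  ⇒  -1.
(a,b)_41: α=2, u≡26; β=0, v≡23 (mod 41); (26|41)=-1, (23|41)=+1; sign (−1)^0·-1^0·+1^2 = +1.
(a,b)_5: α=-4, u≡1; β=5, v≡4 (mod 5); (1|5)=+1, (4|5)=+1; sign (−1)^0·+1^5·+1^-4 = +1.
(a,b)_47: α=2, u≡26; β=0, v≡13 (mod 47); (26|47)=-1, (13|47)=-1; sign (−1)^0·-1^0·-1^2 = +1.
(a,b)_∞: sgn(46046)=+, sgn(5)=+, so +1.
(a,b)_3: α=-4, u≡2; β=-2, v≡2 (mod 3); (2|3)=-1, (2|3)=-1; sign (−1)^0·-1^-2·-1^-4 = +1.
(a,b)_23: α=1, u≡6; β=-2, v≡21 (mod 23); (6|23)=+1, (21|23)=-1; sign (−1)^0·+1^-2·-1^1 = -1.
|Ram(46046, 5)| = 4, even; anisotropic at {2, 7, 13, 23}.

[2, 7, 13, 23]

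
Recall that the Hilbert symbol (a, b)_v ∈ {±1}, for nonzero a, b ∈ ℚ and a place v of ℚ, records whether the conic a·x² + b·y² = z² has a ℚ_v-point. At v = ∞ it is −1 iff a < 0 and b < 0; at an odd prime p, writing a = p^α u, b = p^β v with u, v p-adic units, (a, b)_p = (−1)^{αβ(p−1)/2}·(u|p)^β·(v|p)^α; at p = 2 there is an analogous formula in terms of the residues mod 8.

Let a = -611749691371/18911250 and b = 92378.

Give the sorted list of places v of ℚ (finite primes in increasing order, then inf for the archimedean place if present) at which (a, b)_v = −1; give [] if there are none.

[7, 13, 17, 19]

Mod squares: a ≡ -182, b ≡ 92378. Check v ∈ {∞, 2, 3, 5, 7, 11, 13, 17, 19, 41, 53}.
v=3: a=3^-2·(≡1), b=3^0·(≡2) mod 3; (1|3)=+1, (2|3)=-1; (−1)^{-2·0·1}·(+1)^0·(-1)^-2 = +1.
v=53: a=53^2·(≡8), b=53^0·(≡52) mod 53; (8|53)=-1, (52|53)=+1; (−1)^{2·0·26}·(-1)^0·(+1)^2 = +1.
v=11: a=11^0·(≡1), b=11^1·(≡5) mod 11; (1|11)=+1, (5|11)=+1; (−1)^{0·1·5}·(+1)^1·(+1)^0 = +1.
v=5: a=5^-4·(≡3), b=5^0·(≡3) mod 5; (3|5)=-1, (3|5)=-1; (−1)^{-4·0·2}·(-1)^0·(-1)^-4 = +1.
v=41: a=41^-2·(≡39), b=41^0·(≡5) mod 41; (39|41)=+1, (5|41)=+1; (−1)^{-2·0·20}·(+1)^0·(+1)^-2 = +1.
v=2: v_2(a)=-1, v_2(b)=1; units ≡ 5, 5 (mod 8); ε·ε+αω+βω = 0·0+-1·1+1·1 ≡ 0  ⇒  (a,b)_2 = +1.
v=17: a=17^2·(≡11), b=17^1·(≡11) mod 17; (11|17)=-1, (11|17)=-1; (−1)^{2·1·8}·(-1)^1·(-1)^2 = -1.
v=∞: -182 < 0 and 92378 > 0  ⇒  (a,b)_∞ = +1.
v=7: a=7^3·(≡4), b=7^0·(≡6) mod 7; (4|7)=+1, (6|7)=-1; (−1)^{3·0·3}·(+1)^0·(-1)^3 = -1.
v=19: a=19^0·(≡8), b=19^1·(≡17) mod 19; (8|19)=-1, (17|19)=+1; (−1)^{0·1·9}·(-1)^1·(+1)^0 = -1.
v=13: a=13^3·(≡9), b=13^1·(≡8) mod 13; (9|13)=+1, (8|13)=-1; (−1)^{3·1·6}·(+1)^1·(-1)^3 = -1.
|Ram(-182, 92378)| = 4, even; anisotropic at {7, 13, 17, 19}.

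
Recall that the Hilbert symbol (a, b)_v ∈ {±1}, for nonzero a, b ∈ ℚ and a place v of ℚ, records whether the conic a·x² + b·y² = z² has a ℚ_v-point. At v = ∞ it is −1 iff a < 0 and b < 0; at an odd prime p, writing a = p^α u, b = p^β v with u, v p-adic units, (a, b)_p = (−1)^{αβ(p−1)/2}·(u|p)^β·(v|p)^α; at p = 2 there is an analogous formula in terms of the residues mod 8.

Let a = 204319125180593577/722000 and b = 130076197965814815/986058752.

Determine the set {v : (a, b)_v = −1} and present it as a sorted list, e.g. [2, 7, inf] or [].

[3, 5, 17, 37]

(a, b) ≡ (165, 2387055) mod (ℚ^×)²; places V = {2, 3, 5, 7, 11, 13, 17, 19, 23, 29, 37, ∞}.
(a,b)_3: α=3, u≡1; β=3, v≡1 (mod 3); (1|3)=+1, (1|3)=+1; sign (−1)^1·+1^3·+1^3 = -1.
(a,b)_7: α=4, u≡1; β=-2, v≡6 (mod 7); (1|7)=+1, (6|7)=-1; sign (−1)^0·+1^-2·-1^4 = +1.
(a,b)_11: α=1, u≡9; β=1, v≡7 (mod 11); (9|11)=+1, (7|11)=-1; sign (−1)^1·+1^1·-1^1 = +1.
(a,b)_13: α=0, u≡4; β=2, v≡7 (mod 13); (4|13)=+1, (7|13)=-1; sign (−1)^0·+1^2·-1^0 = +1.
(a,b)_29: α=0, u≡9; β=2, v≡7 (mod 29); (9|29)=+1, (7|29)=+1; sign (−1)^0·+1^2·+1^0 = +1.
(a,b)_19: α=-2, u≡15; β=0, v≡1 (mod 19); (15|19)=-1, (1|19)=+1; sign (−1)^0·-1^0·+1^-2 = +1.
(a,b)_∞: sgn(165)=+, sgn(2387055)=+, so +1.
(a,b)_37: α=4, u≡24; β=3, v≡19 (mod 37); (24|37)=-1, (19|37)=-1; sign (−1)^0·-1^3·-1^4 = -1.
(a,b)_17: α=2, u≡5; β=-3, v≡10 (mod 17); (5|17)=-1, (10|17)=-1; sign (−1)^0·-1^-3·-1^2 = -1.
(a,b)_5: α=-3, u≡2; β=1, v≡4 (mod 5); (2|5)=-1, (4|5)=+1; sign (−1)^0·-1^1·+1^-3 = -1.
(a,b)_23: α=2, u≡13; β=3, v≡13 (mod 23); (13|23)=+1, (13|23)=+1; sign (−1)^0·+1^3·+1^2 = +1.
(a,b)_2: α=-4, β=-12; u≡5, v≡7 (mod 8); ε(u)ε(v)=0·1, αω(v)=-4·0, βω(u)=-12·1; sum ≡ 0  ⇒  +1.
Ram(165, 2387055) = {3, 5, 17, 37}; no ℚ_3-point on the conic.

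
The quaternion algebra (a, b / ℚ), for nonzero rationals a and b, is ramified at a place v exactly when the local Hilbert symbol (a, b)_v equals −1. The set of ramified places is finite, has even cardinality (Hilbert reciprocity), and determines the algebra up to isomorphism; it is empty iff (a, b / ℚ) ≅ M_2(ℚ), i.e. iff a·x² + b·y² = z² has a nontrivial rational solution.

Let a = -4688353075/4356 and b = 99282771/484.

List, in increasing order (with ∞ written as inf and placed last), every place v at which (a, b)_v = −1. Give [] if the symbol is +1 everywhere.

[17, 41]

(a, b) ≡ (-13243, 779) mod (ℚ^×)²; places V = {2, 3, 5, 7, 11, 17, 19, 41, ∞}.
(a,b)_∞: sgn(-13243)=−, sgn(779)=+, so +1.
(a,b)_11: α=-2, u≡4; β=-2, v≡4 (mod 11); (4|11)=+1, (4|11)=+1; sign (−1)^0·+1^-2·+1^-2 = +1.
(a,b)_7: α=2, u≡4; β=2, v≡1 (mod 7); (4|7)=+1, (1|7)=+1; sign (−1)^0·+1^2·+1^2 = +1.
(a,b)_17: α=3, u≡5; β=2, v≡11 (mod 17); (5|17)=-1, (11|17)=-1; sign (−1)^0·-1^2·-1^3 = -1.
(a,b)_41: α=1, u≡36; β=1, v≡27 (mod 41); (36|41)=+1, (27|41)=-1; sign (−1)^0·+1^1·-1^1 = -1.
(a,b)_19: α=1, u≡9; β=1, v≡18 (mod 19); (9|19)=+1, (18|19)=-1; sign (−1)^1·+1^1·-1^1 = +1.
(a,b)_2: α=-2, β=-2; u≡5, v≡3 (mod 8); ε(u)ε(v)=0·1, αω(v)=-2·1, βω(u)=-2·1; sum ≡ 0  ⇒  +1.
(a,b)_5: α=2, u≡2; β=0, v≡4 (mod 5); (2|5)=-1, (4|5)=+1; sign (−1)^0·-1^0·+1^2 = +1.
(a,b)_3: α=-2, u≡2; β=2, v≡2 (mod 3); (2|3)=-1, (2|3)=-1; sign (−1)^0·-1^2·-1^-2 = +1.
Ram(-13243, 779) = {17, 41}; no ℚ_17-point on the conic.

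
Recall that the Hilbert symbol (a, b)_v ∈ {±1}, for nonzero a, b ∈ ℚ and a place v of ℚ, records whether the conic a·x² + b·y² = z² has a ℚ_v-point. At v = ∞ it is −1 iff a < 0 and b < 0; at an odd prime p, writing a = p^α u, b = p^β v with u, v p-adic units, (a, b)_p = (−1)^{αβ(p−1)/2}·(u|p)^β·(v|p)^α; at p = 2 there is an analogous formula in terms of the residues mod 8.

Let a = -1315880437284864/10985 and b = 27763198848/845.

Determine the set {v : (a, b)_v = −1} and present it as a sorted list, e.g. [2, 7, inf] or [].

(a, b) ≡ (-4290, 2310) mod (ℚ^×)²; places V = {2, 3, 5, 7, 11, 13, 17, 19, ∞}.
(a,b)_13: α=-3, u≡6; β=-2, v≡12 (mod 13); (6|13)=-1, (12|13)=+1; sign (−1)^0·-1^-2·+1^-3 = +1.
(a,b)_17: α=2, u≡7; β=2, v≡15 (mod 17); (7|17)=-1, (15|17)=+1; sign (−1)^0·-1^2·+1^2 = +1.
(a,b)_19: α=2, u≡11; β=2, v≡16 (mod 19); (11|19)=+1, (16|19)=+1; sign (−1)^0·+1^2·+1^2 = +1.
(a,b)_7: α=0, u≡2; β=1, v≡4 (mod 7); (2|7)=+1, (4|7)=+1; sign (−1)^0·+1^1·+1^0 = +1.
(a,b)_∞: sgn(-4290)=−, sgn(2310)=+, so +1.
(a,b)_3: α=7, u≡1; β=3, v≡2 (mod 3); (1|3)=+1, (2|3)=-1; sign (−1)^1·+1^3·-1^7 = +1.
(a,b)_5: α=-1, u≡3; β=-1, v≡2 (mod 5); (3|5)=-1, (2|5)=-1; sign (−1)^0·-1^-1·-1^-1 = +1.
(a,b)_2: α=19, β=7; u≡7, v≡3 (mod 8); ε(u)ε(v)=1·1, αω(v)=19·1, βω(u)=7·0; sum ≡ 0  ⇒  +1.
(a,b)_11: α=1, u≡7; β=1, v≡9 (mod 11); (7|11)=-1, (9|11)=+1; sign (−1)^1·-1^1·+1^1 = +1.
Ram(a, b) = ∅: the form -4290·x² + 2310·y² − z² is isotropic over every ℚ_v, so by Hasse–Minkowski it is isotropic over ℚ.

[]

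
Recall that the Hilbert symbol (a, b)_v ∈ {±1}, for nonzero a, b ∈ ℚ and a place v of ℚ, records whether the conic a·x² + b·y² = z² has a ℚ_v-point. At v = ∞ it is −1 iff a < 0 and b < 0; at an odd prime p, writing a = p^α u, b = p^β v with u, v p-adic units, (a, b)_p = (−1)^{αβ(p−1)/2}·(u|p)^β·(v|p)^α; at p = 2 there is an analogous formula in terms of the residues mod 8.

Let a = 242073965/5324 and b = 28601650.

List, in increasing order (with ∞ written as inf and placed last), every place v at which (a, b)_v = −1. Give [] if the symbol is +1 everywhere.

(a, b) ≡ (150535, 1144066) mod (ℚ^×)²; places V = {2, 5, 7, 11, 17, 19, 23, ∞}.
(a,b)_7: α=3, u≡2; β=1, v≡1 (mod 7); (2|7)=+1, (1|7)=+1; sign (−1)^1·+1^1·+1^3 = -1.
(a,b)_11: α=-3, u≡3; β=1, v≡3 (mod 11); (3|11)=+1, (3|11)=+1; sign (−1)^1·+1^1·+1^-3 = -1.
(a,b)_2: α=-2, β=1; u≡7, v≡1 (mod 8); ε(u)ε(v)=1·0, αω(v)=-2·0, βω(u)=1·0; sum ≡ 0  ⇒  +1.
(a,b)_23: α=1, u≡12; β=1, v≡9 (mod 23); (12|23)=+1, (9|23)=+1; sign (−1)^1·+1^1·+1^1 = -1.
(a,b)_19: α=2, u≡9; β=1, v≡18 (mod 19); (9|19)=+1, (18|19)=-1; sign (−1)^0·+1^1·-1^2 = +1.
(a,b)_17: α=1, u≡1; β=1, v≡11 (mod 17); (1|17)=+1, (11|17)=-1; sign (−1)^0·+1^1·-1^1 = -1.
(a,b)_5: α=1, u≡2; β=2, v≡1 (mod 5); (2|5)=-1, (1|5)=+1; sign (−1)^0·-1^2·+1^1 = +1.
(a,b)_∞: sgn(150535)=+, sgn(1144066)=+, so +1.
(150535, 1144066 / ℚ) ramifies at {7, 11, 17, 23}: a division algebra.

[7, 11, 17, 23]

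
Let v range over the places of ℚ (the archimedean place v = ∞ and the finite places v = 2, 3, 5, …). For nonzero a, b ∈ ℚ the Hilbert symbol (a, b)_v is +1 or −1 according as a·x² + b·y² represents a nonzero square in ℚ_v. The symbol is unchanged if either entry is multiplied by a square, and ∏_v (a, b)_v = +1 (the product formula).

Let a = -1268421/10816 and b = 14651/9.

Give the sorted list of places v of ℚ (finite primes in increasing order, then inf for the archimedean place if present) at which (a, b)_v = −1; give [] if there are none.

Mod squares: a ≡ -4389, b ≡ 299. Check v ∈ {∞, 2, 3, 7, 11, 13, 17, 19, 23}.
v=11: a=11^1·(≡8), b=11^0·(≡6) mod 11; (8|11)=-1, (6|11)=-1; (−1)^{1·0·5}·(-1)^0·(-1)^1 = -1.
v=7: a=7^1·(≡6), b=7^2·(≡6) mod 7; (6|7)=-1, (6|7)=-1; (−1)^{1·2·3}·(-1)^2·(-1)^1 = -1.
v=23: a=23^0·(≡1), b=23^1·(≡12) mod 23; (1|23)=+1, (12|23)=+1; (−1)^{0·1·11}·(+1)^1·(+1)^0 = +1.
v=19: a=19^1·(≡9), b=19^0·(≡15) mod 19; (9|19)=+1, (15|19)=-1; (−1)^{1·0·9}·(+1)^0·(-1)^1 = -1.
v=13: a=13^-2·(≡11), b=13^1·(≡1) mod 13; (11|13)=-1, (1|13)=+1; (−1)^{-2·1·6}·(-1)^1·(+1)^-2 = -1.
v=17: a=17^2·(≡12), b=17^0·(≡11) mod 17; (12|17)=-1, (11|17)=-1; (−1)^{2·0·8}·(-1)^0·(-1)^2 = +1.
v=3: a=3^1·(≡1), b=3^-2·(≡2) mod 3; (1|3)=+1, (2|3)=-1; (−1)^{1·-2·1}·(+1)^-2·(-1)^1 = -1.
v=2: v_2(a)=-6, v_2(b)=0; units ≡ 3, 3 (mod 8); ε·ε+αω+βω = 1·1+-6·1+0·1 ≡ 1  ⇒  (a,b)_2 = -1.
v=∞: -4389 < 0 and 299 > 0  ⇒  (a,b)_∞ = +1.
(-4389, 299 / ℚ) ramifies at {2, 3, 7, 11, 13, 19}: a division algebra.

[2, 3, 7, 11, 13, 19]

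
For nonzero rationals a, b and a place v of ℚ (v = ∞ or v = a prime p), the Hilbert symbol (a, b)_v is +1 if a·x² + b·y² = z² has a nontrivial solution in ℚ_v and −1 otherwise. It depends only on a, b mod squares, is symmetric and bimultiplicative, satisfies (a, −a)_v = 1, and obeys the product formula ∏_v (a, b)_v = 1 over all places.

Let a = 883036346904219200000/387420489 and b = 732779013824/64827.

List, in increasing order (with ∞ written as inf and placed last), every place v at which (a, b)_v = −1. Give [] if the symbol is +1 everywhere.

(a, b) ≡ (170, 211497) mod (ℚ^×)²; places V = {2, 3, 5, 7, 11, 13, 17, 29, 31, ∞}.
(a,b)_7: α=4, u≡4; β=-4, v≡3 (mod 7); (4|7)=+1, (3|7)=-1; sign (−1)^0·+1^-4·-1^4 = +1.
(a,b)_∞: sgn(170)=+, sgn(211497)=+, so +1.
(a,b)_13: α=0, u≡9; β=3, v≡6 (mod 13); (9|13)=+1, (6|13)=-1; sign (−1)^0·+1^3·-1^0 = +1.
(a,b)_17: α=1, u≡3; β=1, v≡11 (mod 17); (3|17)=-1, (11|17)=-1; sign (−1)^0·-1^1·-1^1 = +1.
(a,b)_2: α=9, β=6; u≡5, v≡1 (mod 8); ε(u)ε(v)=0·0, αω(v)=9·0, βω(u)=6·1; sum ≡ 0  ⇒  +1.
(a,b)_5: α=5, u≡1; β=0, v≡2 (mod 5); (1|5)=+1, (2|5)=-1; sign (−1)^0·+1^0·-1^5 = -1.
(a,b)_31: α=4, u≡21; β=2, v≡13 (mod 31); (21|31)=-1, (13|31)=-1; sign (−1)^0·-1^2·-1^4 = +1.
(a,b)_29: α=0, u≡6; β=1, v≡21 (mod 29); (6|29)=+1, (21|29)=-1; sign (−1)^0·+1^1·-1^0 = +1.
(a,b)_3: α=-18, u≡2; β=-3, v≡2 (mod 3); (2|3)=-1, (2|3)=-1; sign (−1)^0·-1^-3·-1^-18 = -1.
(a,b)_11: α=4, u≡9; β=1, v≡10 (mod 11); (9|11)=+1, (10|11)=-1; sign (−1)^0·+1^1·-1^4 = +1.
|Ram(170, 211497)| = 2, even; anisotropic at {3, 5}.

[3, 5]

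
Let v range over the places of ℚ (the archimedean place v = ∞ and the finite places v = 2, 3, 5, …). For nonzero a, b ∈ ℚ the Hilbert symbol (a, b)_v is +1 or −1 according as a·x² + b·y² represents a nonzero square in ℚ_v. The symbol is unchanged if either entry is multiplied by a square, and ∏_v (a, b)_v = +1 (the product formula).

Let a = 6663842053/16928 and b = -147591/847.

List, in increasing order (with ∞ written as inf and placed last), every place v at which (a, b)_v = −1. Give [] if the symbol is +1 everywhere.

[29, 31]

(a, b) ≡ (27434, -217) mod (ℚ^×)²; places V = {2, 3, 7, 11, 17, 23, 29, 31, 41, 43, ∞}.
(a,b)_11: α=1, u≡2; β=-2, v≡1 (mod 11); (2|11)=-1, (1|11)=+1; sign (−1)^0·-1^-2·+1^1 = +1.
(a,b)_31: α=0, u≡29; β=1, v≡23 (mod 31); (29|31)=-1, (23|31)=-1; sign (−1)^0·-1^1·-1^0 = -1.
(a,b)_2: α=-5, β=0; u≡5, v≡7 (mod 8); ε(u)ε(v)=0·1, αω(v)=-5·0, βω(u)=0·1; sum ≡ 0  ⇒  +1.
(a,b)_43: α=1, u≡31; β=0, v≡21 (mod 43); (31|43)=+1, (21|43)=+1; sign (−1)^0·+1^0·+1^1 = +1.
(a,b)_7: α=0, u≡4; β=-1, v≡2 (mod 7); (4|7)=+1, (2|7)=+1; sign (−1)^0·+1^-1·+1^0 = +1.
(a,b)_17: α=2, u≡16; β=0, v≡16 (mod 17); (16|17)=+1, (16|17)=+1; sign (−1)^0·+1^0·+1^2 = +1.
(a,b)_29: α=1, u≡17; β=0, v≡8 (mod 29); (17|29)=-1, (8|29)=-1; sign (−1)^0·-1^0·-1^1 = -1.
(a,b)_∞: sgn(27434)=+, sgn(-217)=−, so +1.
(a,b)_41: α=2, u≡40; β=0, v≡14 (mod 41); (40|41)=+1, (14|41)=-1; sign (−1)^0·+1^0·-1^2 = +1.
(a,b)_3: α=0, u≡2; β=2, v≡2 (mod 3); (2|3)=-1, (2|3)=-1; sign (−1)^0·-1^2·-1^0 = +1.
(a,b)_23: α=-2, u≡3; β=2, v≡18 (mod 23); (3|23)=+1, (18|23)=+1; sign (−1)^0·+1^2·+1^-2 = +1.
(27434, -217 / ℚ) ramifies at {29, 31}: a division algebra.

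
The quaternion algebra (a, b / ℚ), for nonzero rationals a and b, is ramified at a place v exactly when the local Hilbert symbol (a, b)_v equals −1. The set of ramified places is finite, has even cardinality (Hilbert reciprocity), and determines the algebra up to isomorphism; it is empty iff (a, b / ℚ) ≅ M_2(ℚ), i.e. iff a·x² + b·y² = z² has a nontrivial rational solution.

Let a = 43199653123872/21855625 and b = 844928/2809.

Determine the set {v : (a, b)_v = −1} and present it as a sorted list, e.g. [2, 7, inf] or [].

[3, 23]

(a, b) ≡ (49938, 13202) mod (ℚ^×)²; places V = {2, 3, 5, 7, 11, 17, 19, 23, 29, 41, 43, 53, ∞}.
(a,b)_3: α=5, u≡2; β=0, v≡2 (mod 3); (2|3)=-1, (2|3)=-1; sign (−1)^0·-1^0·-1^5 = -1.
(a,b)_11: α=-2, u≡5; β=0, v≡10 (mod 11); (5|11)=+1, (10|11)=-1; sign (−1)^0·+1^0·-1^-2 = +1.
(a,b)_17: α=-2, u≡4; β=0, v≡7 (mod 17); (4|17)=+1, (7|17)=-1; sign (−1)^0·+1^0·-1^-2 = +1.
(a,b)_53: α=0, u≡39; β=-2, v≡2 (mod 53); (39|53)=-1, (2|53)=-1; sign (−1)^0·-1^-2·-1^0 = +1.
(a,b)_41: α=1, u≡6; β=1, v≡11 (mod 41); (6|41)=-1, (11|41)=-1; sign (−1)^0·-1^1·-1^1 = +1.
(a,b)_43: α=2, u≡16; β=0, v≡23 (mod 43); (16|43)=+1, (23|43)=+1; sign (−1)^0·+1^0·+1^2 = +1.
(a,b)_19: α=2, u≡11; β=0, v≡7 (mod 19); (11|19)=+1, (7|19)=+1; sign (−1)^0·+1^0·+1^2 = +1.
(a,b)_∞: sgn(49938)=+, sgn(13202)=+, so +1.
(a,b)_2: α=5, β=7; u≡1, v≡1 (mod 8); ε(u)ε(v)=0·0, αω(v)=5·0, βω(u)=7·0; sum ≡ 0  ⇒  +1.
(a,b)_29: α=1, u≡11; β=0, v≡4 (mod 29); (11|29)=-1, (4|29)=+1; sign (−1)^0·-1^0·+1^1 = +1.
(a,b)_7: α=1, u≡4; β=1, v≡5 (mod 7); (4|7)=+1, (5|7)=-1; sign (−1)^1·+1^1·-1^1 = +1.
(a,b)_5: α=-4, u≡3; β=0, v≡2 (mod 5); (3|5)=-1, (2|5)=-1; sign (−1)^0·-1^0·-1^-4 = +1.
(a,b)_23: α=0, u≡22; β=1, v≡17 (mod 23); (22|23)=-1, (17|23)=-1; sign (−1)^0·-1^1·-1^0 = -1.
|Ram(49938, 13202)| = 2, even; anisotropic at {3, 23}.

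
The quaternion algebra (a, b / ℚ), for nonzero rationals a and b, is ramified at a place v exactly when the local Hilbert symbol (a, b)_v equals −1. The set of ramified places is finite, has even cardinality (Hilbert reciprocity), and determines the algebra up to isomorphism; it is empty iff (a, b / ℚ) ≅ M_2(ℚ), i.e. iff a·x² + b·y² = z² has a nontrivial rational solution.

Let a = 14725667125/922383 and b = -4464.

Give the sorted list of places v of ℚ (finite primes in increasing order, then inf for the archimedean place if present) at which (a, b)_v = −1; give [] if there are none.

(a, b) ≡ (13195, -31) mod (ℚ^×)²; places V = {2, 3, 5, 7, 11, 13, 29, 31, 43, ∞}.
(a,b)_2: α=0, β=4; u≡3, v≡1 (mod 8); ε(u)ε(v)=1·0, αω(v)=0·0, βω(u)=4·1; sum ≡ 0  ⇒  +1.
(a,b)_43: α=2, u≡12; β=0, v≡8 (mod 43); (12|43)=-1, (8|43)=-1; sign (−1)^0·-1^0·-1^2 = +1.
(a,b)_∞: sgn(13195)=+, sgn(-31)=−, so +1.
(a,b)_31: α=0, u≡4; β=1, v≡11 (mod 31); (4|31)=+1, (11|31)=-1; sign (−1)^0·+1^1·-1^0 = +1.
(a,b)_3: α=-2, u≡1; β=2, v≡2 (mod 3); (1|3)=+1, (2|3)=-1; sign (−1)^0·+1^2·-1^-2 = +1.
(a,b)_11: α=-4, u≡6; β=0, v≡2 (mod 11); (6|11)=-1, (2|11)=-1; sign (−1)^0·-1^0·-1^-4 = +1.
(a,b)_29: α=1, u≡20; β=0, v≡2 (mod 29); (20|29)=+1, (2|29)=-1; sign (−1)^0·+1^0·-1^1 = -1.
(a,b)_5: α=3, u≡4; β=0, v≡1 (mod 5); (4|5)=+1, (1|5)=+1; sign (−1)^0·+1^0·+1^3 = +1.
(a,b)_7: α=-1, u≡1; β=0, v≡2 (mod 7); (1|7)=+1, (2|7)=+1; sign (−1)^0·+1^0·+1^-1 = +1.
(a,b)_13: α=3, u≡1; β=0, v≡8 (mod 13); (1|13)=+1, (8|13)=-1; sign (−1)^0·+1^0·-1^3 = -1.
Ram(13195, -31) = {13, 29}; no ℚ_13-point on the conic.

[13, 29]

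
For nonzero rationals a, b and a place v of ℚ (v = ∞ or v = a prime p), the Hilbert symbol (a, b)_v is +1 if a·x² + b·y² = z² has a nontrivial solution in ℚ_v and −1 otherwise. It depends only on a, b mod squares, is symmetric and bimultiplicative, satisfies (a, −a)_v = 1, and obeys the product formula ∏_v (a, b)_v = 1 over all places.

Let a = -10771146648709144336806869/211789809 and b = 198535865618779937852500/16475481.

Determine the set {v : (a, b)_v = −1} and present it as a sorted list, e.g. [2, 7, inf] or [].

(a, b) ≡ (-351509, 589) mod (ℚ^×)²; places V = {2, 3, 5, 7, 11, 13, 17, 19, 23, 29, 31, 41, 47, 53, ∞}.
(a,b)_19: α=0, u≡15; β=1, v≡3 (mod 19); (15|19)=-1, (3|19)=-1; sign (−1)^0·-1^1·-1^0 = -1.
(a,b)_2: α=0, β=2; u≡3, v≡5 (mod 8); ε(u)ε(v)=1·0, αω(v)=0·1, βω(u)=2·1; sum ≡ 0  ⇒  +1.
(a,b)_53: α=0, u≡4; β=2, v≡1 (mod 53); (4|53)=+1, (1|53)=+1; sign (−1)^0·+1^2·+1^0 = +1.
(a,b)_17: α=5, u≡12; β=2, v≡10 (mod 17); (12|17)=-1, (10|17)=-1; sign (−1)^0·-1^2·-1^5 = -1.
(a,b)_41: α=0, u≡23; β=-2, v≡35 (mod 41); (23|41)=+1, (35|41)=-1; sign (−1)^0·+1^-2·-1^0 = +1.
(a,b)_∞: sgn(-351509)=−, sgn(589)=+, so +1.
(a,b)_5: α=0, u≡4; β=4, v≡4 (mod 5); (4|5)=+1, (4|5)=+1; sign (−1)^0·+1^4·+1^0 = +1.
(a,b)_7: α=-4, u≡6; β=0, v≡1 (mod 7); (6|7)=-1, (1|7)=+1; sign (−1)^0·-1^0·+1^-4 = +1.
(a,b)_3: α=-6, u≡1; β=-4, v≡1 (mod 3); (1|3)=+1, (1|3)=+1; sign (−1)^0·+1^-4·+1^-6 = +1.
(a,b)_29: α=3, u≡23; β=2, v≡16 (mod 29); (23|29)=+1, (16|29)=+1; sign (−1)^0·+1^2·+1^3 = +1.
(a,b)_47: α=4, u≡7; β=2, v≡4 (mod 47); (7|47)=+1, (4|47)=+1; sign (−1)^0·+1^2·+1^4 = +1.
(a,b)_13: α=2, u≡5; β=2, v≡10 (mod 13); (5|13)=-1, (10|13)=+1; sign (−1)^0·-1^2·+1^2 = +1.
(a,b)_23: α=3, u≡9; β=2, v≡15 (mod 23); (9|23)=+1, (15|23)=-1; sign (−1)^0·+1^2·-1^3 = -1.
(a,b)_31: α=1, u≡25; β=1, v≡7 (mod 31); (25|31)=+1, (7|31)=+1; sign (−1)^1·+1^1·+1^1 = -1.
(a,b)_11: α=-2, u≡10; β=-2, v≡2 (mod 11); (10|11)=-1, (2|11)=-1; sign (−1)^0·-1^-2·-1^-2 = +1.
Ram(-351509, 589) = {17, 19, 23, 31}; no ℚ_17-point on the conic.

[17, 19, 23, 31]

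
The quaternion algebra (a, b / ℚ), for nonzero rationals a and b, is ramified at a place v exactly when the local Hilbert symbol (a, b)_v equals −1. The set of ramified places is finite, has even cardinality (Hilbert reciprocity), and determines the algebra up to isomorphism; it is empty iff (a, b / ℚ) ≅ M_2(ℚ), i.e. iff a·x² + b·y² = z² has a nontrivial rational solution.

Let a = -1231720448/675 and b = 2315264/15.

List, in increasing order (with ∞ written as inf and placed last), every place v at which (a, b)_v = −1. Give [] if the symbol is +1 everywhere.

(a, b) ≡ (-51, 33915) mod (ℚ^×)²; places V = {2, 3, 5, 7, 17, 19, ∞}.
(a,b)_17: α=1, u≡5; β=1, v≡6 (mod 17); (5|17)=-1, (6|17)=-1; sign (−1)^0·-1^1·-1^1 = +1.
(a,b)_5: α=-2, u≡1; β=-1, v≡3 (mod 5); (1|5)=+1, (3|5)=-1; sign (−1)^0·+1^-1·-1^-2 = +1.
(a,b)_3: α=-3, u≡1; β=-1, v≡1 (mod 3); (1|3)=+1, (1|3)=+1; sign (−1)^1·+1^-1·+1^-3 = -1.
(a,b)_∞: sgn(-51)=−, sgn(33915)=+, so +1.
(a,b)_19: α=2, u≡9; β=1, v≡12 (mod 19); (9|19)=+1, (12|19)=-1; sign (−1)^0·+1^1·-1^2 = +1.
(a,b)_7: α=2, u≡3; β=1, v≡2 (mod 7); (3|7)=-1, (2|7)=+1; sign (−1)^0·-1^1·+1^2 = -1.
(a,b)_2: α=12, β=10; u≡5, v≡3 (mod 8); ε(u)ε(v)=0·1, αω(v)=12·1, βω(u)=10·1; sum ≡ 0  ⇒  +1.
|Ram(-51, 33915)| = 2, even; anisotropic at {3, 7}.

[3, 7]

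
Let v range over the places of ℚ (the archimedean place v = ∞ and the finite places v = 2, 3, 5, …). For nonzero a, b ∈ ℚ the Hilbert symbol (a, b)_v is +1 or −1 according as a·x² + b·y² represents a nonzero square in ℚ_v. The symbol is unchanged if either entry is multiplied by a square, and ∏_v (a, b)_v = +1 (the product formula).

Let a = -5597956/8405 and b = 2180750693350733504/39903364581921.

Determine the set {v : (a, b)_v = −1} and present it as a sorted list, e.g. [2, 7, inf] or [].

(a, b) ≡ (-5, 11) mod (ℚ^×)²; places V = {2, 3, 5, 7, 11, 13, 17, 19, 41, 47, 53, ∞}.
(a,b)_47: α=0, u≡32; β=2, v≡41 (mod 47); (32|47)=+1, (41|47)=-1; sign (−1)^0·+1^2·-1^0 = +1.
(a,b)_11: α=0, u≡10; β=3, v≡4 (mod 11); (10|11)=-1, (4|11)=+1; sign (−1)^0·-1^3·+1^0 = -1.
(a,b)_41: α=-2, u≡4; β=-2, v≡13 (mod 41); (4|41)=+1, (13|41)=-1; sign (−1)^0·+1^-2·-1^-2 = +1.
(a,b)_7: α=2, u≡2; β=4, v≡4 (mod 7); (2|7)=+1, (4|7)=+1; sign (−1)^0·+1^4·+1^2 = +1.
(a,b)_19: α=0, u≡2; β=-2, v≡17 (mod 19); (2|19)=-1, (17|19)=+1; sign (−1)^0·-1^-2·+1^0 = +1.
(a,b)_2: α=2, β=6; u≡3, v≡3 (mod 8); ε(u)ε(v)=1·1, αω(v)=2·1, βω(u)=6·1; sum ≡ 1  ⇒  -1.
(a,b)_∞: sgn(-5)=−, sgn(11)=+, so +1.
(a,b)_3: α=0, u≡1; β=-4, v≡2 (mod 3); (1|3)=+1, (2|3)=-1; sign (−1)^0·+1^-4·-1^0 = +1.
(a,b)_17: α=0, u≡6; β=-2, v≡10 (mod 17); (6|17)=-1, (10|17)=-1; sign (−1)^0·-1^-2·-1^0 = +1.
(a,b)_53: α=0, u≡14; β=-2, v≡44 (mod 53); (14|53)=-1, (44|53)=+1; sign (−1)^0·-1^-2·+1^0 = +1.
(a,b)_13: α=4, u≡11; β=6, v≡5 (mod 13); (11|13)=-1, (5|13)=-1; sign (−1)^0·-1^6·-1^4 = +1.
(a,b)_5: α=-1, u≡4; β=0, v≡4 (mod 5); (4|5)=+1, (4|5)=+1; sign (−1)^0·+1^0·+1^-1 = +1.
|Ram(-5, 11)| = 2, even; anisotropic at {2, 11}.

[2, 11]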